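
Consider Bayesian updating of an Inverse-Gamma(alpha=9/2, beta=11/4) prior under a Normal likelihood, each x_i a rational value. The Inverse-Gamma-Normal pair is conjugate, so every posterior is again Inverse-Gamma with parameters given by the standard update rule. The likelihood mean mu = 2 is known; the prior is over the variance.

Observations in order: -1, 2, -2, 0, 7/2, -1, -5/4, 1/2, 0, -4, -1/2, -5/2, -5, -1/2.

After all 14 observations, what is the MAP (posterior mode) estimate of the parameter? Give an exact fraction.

577/80

obs 1: x=-1 → posterior Inverse-Gamma(5, 29/4)
obs 2: x=2 → posterior Inverse-Gamma(11/2, 29/4)
obs 3: x=-2 → posterior Inverse-Gamma(6, 61/4)
obs 4: x=0 → posterior Inverse-Gamma(13/2, 69/4)
obs 5: x=7/2 → posterior Inverse-Gamma(7, 147/8)
obs 6: x=-1 → posterior Inverse-Gamma(15/2, 183/8)
obs 7: x=-5/4 → posterior Inverse-Gamma(8, 901/32)
obs 8: x=1/2 → posterior Inverse-Gamma(17/2, 937/32)
obs 9: x=0 → posterior Inverse-Gamma(9, 1001/32)
obs 10: x=-4 → posterior Inverse-Gamma(19/2, 1577/32)
obs 11: x=-1/2 → posterior Inverse-Gamma(10, 1677/32)
obs 12: x=-5/2 → posterior Inverse-Gamma(21/2, 2001/32)
obs 13: x=-5 → posterior Inverse-Gamma(11, 2785/32)
obs 14: x=-1/2 → posterior Inverse-Gamma(23/2, 2885/32)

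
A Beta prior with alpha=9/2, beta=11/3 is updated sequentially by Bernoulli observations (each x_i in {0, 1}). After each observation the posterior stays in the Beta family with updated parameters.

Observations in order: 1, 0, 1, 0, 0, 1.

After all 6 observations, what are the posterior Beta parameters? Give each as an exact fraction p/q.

obs 1: x=1 → posterior Beta(11/2, 11/3)
obs 2: x=0 → posterior Beta(11/2, 14/3)
obs 3: x=1 → posterior Beta(13/2, 14/3)
obs 4: x=0 → posterior Beta(13/2, 17/3)
obs 5: x=0 → posterior Beta(13/2, 20/3)
obs 6: x=1 → posterior Beta(15/2, 20/3)

alpha=15/2, beta=20/3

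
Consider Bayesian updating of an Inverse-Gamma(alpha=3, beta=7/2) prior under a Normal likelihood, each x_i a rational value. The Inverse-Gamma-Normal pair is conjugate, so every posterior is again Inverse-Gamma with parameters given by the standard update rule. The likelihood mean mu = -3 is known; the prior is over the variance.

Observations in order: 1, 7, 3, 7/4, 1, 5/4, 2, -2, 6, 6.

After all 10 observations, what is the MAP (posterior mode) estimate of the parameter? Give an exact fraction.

3229/144

obs 1: x=1 → posterior Inverse-Gamma(7/2, 23/2)
obs 2: x=7 → posterior Inverse-Gamma(4, 123/2)
obs 3: x=3 → posterior Inverse-Gamma(9/2, 159/2)
obs 4: x=7/4 → posterior Inverse-Gamma(5, 2905/32)
obs 5: x=1 → posterior Inverse-Gamma(11/2, 3161/32)
obs 6: x=5/4 → posterior Inverse-Gamma(6, 1725/16)
obs 7: x=2 → posterior Inverse-Gamma(13/2, 1925/16)
obs 8: x=-2 → posterior Inverse-Gamma(7, 1933/16)
obs 9: x=6 → posterior Inverse-Gamma(15/2, 2581/16)
obs 10: x=6 → posterior Inverse-Gamma(8, 3229/16)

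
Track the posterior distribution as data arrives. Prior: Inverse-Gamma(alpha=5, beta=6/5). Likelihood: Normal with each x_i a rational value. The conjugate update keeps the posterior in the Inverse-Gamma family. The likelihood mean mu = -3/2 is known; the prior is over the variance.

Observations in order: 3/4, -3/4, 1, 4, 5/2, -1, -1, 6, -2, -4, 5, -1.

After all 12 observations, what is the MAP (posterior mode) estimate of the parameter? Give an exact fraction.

2217/320

obs 1: x=3/4 → posterior Inverse-Gamma(11/2, 597/160)
obs 2: x=-3/4 → posterior Inverse-Gamma(6, 321/80)
obs 3: x=1 → posterior Inverse-Gamma(13/2, 571/80)
obs 4: x=4 → posterior Inverse-Gamma(7, 1781/80)
obs 5: x=5/2 → posterior Inverse-Gamma(15/2, 2421/80)
obs 6: x=-1 → posterior Inverse-Gamma(8, 2431/80)
obs 7: x=-1 → posterior Inverse-Gamma(17/2, 2441/80)
obs 8: x=6 → posterior Inverse-Gamma(9, 4691/80)
obs 9: x=-2 → posterior Inverse-Gamma(19/2, 4701/80)
obs 10: x=-4 → posterior Inverse-Gamma(10, 4951/80)
obs 11: x=5 → posterior Inverse-Gamma(21/2, 6641/80)
obs 12: x=-1 → posterior Inverse-Gamma(11, 6651/80)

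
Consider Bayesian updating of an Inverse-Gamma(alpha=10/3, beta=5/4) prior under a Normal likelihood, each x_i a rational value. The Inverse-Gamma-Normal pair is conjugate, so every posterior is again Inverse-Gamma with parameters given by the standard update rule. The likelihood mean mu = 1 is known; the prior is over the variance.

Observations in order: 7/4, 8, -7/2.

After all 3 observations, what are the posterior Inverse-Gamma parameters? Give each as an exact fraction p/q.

alpha=29/6, beta=1157/32

obs 1: x=7/4 → posterior Inverse-Gamma(23/6, 49/32)
obs 2: x=8 → posterior Inverse-Gamma(13/3, 833/32)
obs 3: x=-7/2 → posterior Inverse-Gamma(29/6, 1157/32)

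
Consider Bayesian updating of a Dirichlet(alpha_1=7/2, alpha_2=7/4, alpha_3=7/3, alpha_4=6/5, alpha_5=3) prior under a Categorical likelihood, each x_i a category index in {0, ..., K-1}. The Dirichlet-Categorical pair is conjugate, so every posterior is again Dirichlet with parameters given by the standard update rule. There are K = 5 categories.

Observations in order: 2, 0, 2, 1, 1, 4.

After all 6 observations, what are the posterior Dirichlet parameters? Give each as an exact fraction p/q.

alpha_1=9/2, alpha_2=15/4, alpha_3=13/3, alpha_4=6/5, alpha_5=4

obs 1: x=2 → posterior Dirichlet(7/2, 7/4, 10/3, 6/5, 3)
obs 2: x=0 → posterior Dirichlet(9/2, 7/4, 10/3, 6/5, 3)
obs 3: x=2 → posterior Dirichlet(9/2, 7/4, 13/3, 6/5, 3)
obs 4: x=1 → posterior Dirichlet(9/2, 11/4, 13/3, 6/5, 3)
obs 5: x=1 → posterior Dirichlet(9/2, 15/4, 13/3, 6/5, 3)
obs 6: x=4 → posterior Dirichlet(9/2, 15/4, 13/3, 6/5, 4)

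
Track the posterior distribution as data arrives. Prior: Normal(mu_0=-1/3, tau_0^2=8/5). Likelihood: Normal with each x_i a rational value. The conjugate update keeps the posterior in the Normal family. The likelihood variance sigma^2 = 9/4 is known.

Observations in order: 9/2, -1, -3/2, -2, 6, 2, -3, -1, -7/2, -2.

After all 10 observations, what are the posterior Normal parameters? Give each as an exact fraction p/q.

obs 1: x=9/2 → posterior Normal(129/77, 72/77)
obs 2: x=-1 → posterior Normal(97/109, 72/109)
obs 3: x=-3/2 → posterior Normal(49/141, 24/47)
obs 4: x=-2 → posterior Normal(-15/173, 72/173)
obs 5: x=6 → posterior Normal(177/205, 72/205)
obs 6: x=2 → posterior Normal(241/237, 24/79)
obs 7: x=-3 → posterior Normal(145/269, 72/269)
obs 8: x=-1 → posterior Normal(113/301, 72/301)
obs 9: x=-7/2 → posterior Normal(1/333, 8/37)
obs 10: x=-2 → posterior Normal(-63/365, 72/365)

mu_0=-63/365, tau_0^2=72/365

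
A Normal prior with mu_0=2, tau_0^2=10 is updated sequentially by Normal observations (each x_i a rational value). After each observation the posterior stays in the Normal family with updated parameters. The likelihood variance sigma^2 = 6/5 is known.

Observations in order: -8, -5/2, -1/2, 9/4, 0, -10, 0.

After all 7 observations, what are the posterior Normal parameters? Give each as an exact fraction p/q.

obs 1: x=-8 → posterior Normal(-97/14, 15/14)
obs 2: x=-5/2 → posterior Normal(-513/106, 30/53)
obs 3: x=-1/2 → posterior Normal(-269/78, 5/13)
obs 4: x=9/4 → posterior Normal(-851/412, 30/103)
obs 5: x=0 → posterior Normal(-851/512, 15/64)
obs 6: x=-10 → posterior Normal(-617/204, 10/51)
obs 7: x=0 → posterior Normal(-1851/712, 15/89)

mu_0=-1851/712, tau_0^2=15/89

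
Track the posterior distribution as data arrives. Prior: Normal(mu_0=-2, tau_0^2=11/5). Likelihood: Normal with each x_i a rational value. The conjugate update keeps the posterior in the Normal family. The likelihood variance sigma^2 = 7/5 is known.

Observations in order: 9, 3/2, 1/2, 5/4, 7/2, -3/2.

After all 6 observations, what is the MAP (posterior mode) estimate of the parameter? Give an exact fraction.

571/292

obs 1: x=9 → posterior Normal(85/18, 77/90)
obs 2: x=3/2 → posterior Normal(7/2, 77/145)
obs 3: x=1/2 → posterior Normal(107/40, 77/200)
obs 4: x=5/4 → posterior Normal(161/68, 77/255)
obs 5: x=7/2 → posterior Normal(637/248, 77/310)
obs 6: x=-3/2 → posterior Normal(571/292, 77/365)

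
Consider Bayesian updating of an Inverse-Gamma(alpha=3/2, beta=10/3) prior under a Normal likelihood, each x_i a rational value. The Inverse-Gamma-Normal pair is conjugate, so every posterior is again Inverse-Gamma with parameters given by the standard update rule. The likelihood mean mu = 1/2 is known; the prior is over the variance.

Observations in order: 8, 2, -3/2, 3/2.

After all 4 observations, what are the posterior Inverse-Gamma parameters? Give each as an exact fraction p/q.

obs 1: x=8 → posterior Inverse-Gamma(2, 755/24)
obs 2: x=2 → posterior Inverse-Gamma(5/2, 391/12)
obs 3: x=-3/2 → posterior Inverse-Gamma(3, 415/12)
obs 4: x=3/2 → posterior Inverse-Gamma(7/2, 421/12)

alpha=7/2, beta=421/12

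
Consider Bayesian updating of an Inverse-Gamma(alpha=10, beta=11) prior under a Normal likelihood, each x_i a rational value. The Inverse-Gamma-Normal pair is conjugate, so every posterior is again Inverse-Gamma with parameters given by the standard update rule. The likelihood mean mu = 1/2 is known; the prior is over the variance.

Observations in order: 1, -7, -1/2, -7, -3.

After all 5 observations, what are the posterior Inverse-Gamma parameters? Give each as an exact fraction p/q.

alpha=25/2, beta=74

obs 1: x=1 → posterior Inverse-Gamma(21/2, 89/8)
obs 2: x=-7 → posterior Inverse-Gamma(11, 157/4)
obs 3: x=-1/2 → posterior Inverse-Gamma(23/2, 159/4)
obs 4: x=-7 → posterior Inverse-Gamma(12, 543/8)
obs 5: x=-3 → posterior Inverse-Gamma(25/2, 74)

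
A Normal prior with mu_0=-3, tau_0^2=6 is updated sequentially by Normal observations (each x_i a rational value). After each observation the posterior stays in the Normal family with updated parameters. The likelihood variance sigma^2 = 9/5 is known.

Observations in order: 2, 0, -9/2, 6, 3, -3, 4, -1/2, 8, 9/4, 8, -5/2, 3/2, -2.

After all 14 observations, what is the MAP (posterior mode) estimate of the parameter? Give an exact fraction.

obs 1: x=2 → posterior Normal(11/13, 18/13)
obs 2: x=0 → posterior Normal(11/23, 18/23)
obs 3: x=-9/2 → posterior Normal(-34/33, 6/11)
obs 4: x=6 → posterior Normal(26/43, 18/43)
obs 5: x=3 → posterior Normal(56/53, 18/53)
obs 6: x=-3 → posterior Normal(26/63, 2/7)
obs 7: x=4 → posterior Normal(66/73, 18/73)
obs 8: x=-1/2 → posterior Normal(61/83, 18/83)
obs 9: x=8 → posterior Normal(47/31, 6/31)
obs 10: x=9/4 → posterior Normal(327/206, 18/103)
obs 11: x=8 → posterior Normal(487/226, 18/113)
obs 12: x=-5/2 → posterior Normal(437/246, 6/41)
obs 13: x=3/2 → posterior Normal(467/266, 18/133)
obs 14: x=-2 → posterior Normal(427/286, 18/143)

427/286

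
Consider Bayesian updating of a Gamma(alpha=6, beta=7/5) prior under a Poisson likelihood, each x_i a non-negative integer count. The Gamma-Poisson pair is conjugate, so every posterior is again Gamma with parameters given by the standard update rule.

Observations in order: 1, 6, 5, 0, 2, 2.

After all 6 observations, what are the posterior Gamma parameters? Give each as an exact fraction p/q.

alpha=22, beta=37/5

obs 1: x=1 → posterior Gamma(7, 12/5)
obs 2: x=6 → posterior Gamma(13, 17/5)
obs 3: x=5 → posterior Gamma(18, 22/5)
obs 4: x=0 → posterior Gamma(18, 27/5)
obs 5: x=2 → posterior Gamma(20, 32/5)
obs 6: x=2 → posterior Gamma(22, 37/5)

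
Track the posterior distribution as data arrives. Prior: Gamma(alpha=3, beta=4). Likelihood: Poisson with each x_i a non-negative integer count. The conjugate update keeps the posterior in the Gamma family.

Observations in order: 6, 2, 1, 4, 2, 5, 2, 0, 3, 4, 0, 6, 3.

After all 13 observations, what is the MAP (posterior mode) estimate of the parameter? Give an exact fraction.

40/17

obs 1: x=6 → posterior Gamma(9, 5)
obs 2: x=2 → posterior Gamma(11, 6)
obs 3: x=1 → posterior Gamma(12, 7)
obs 4: x=4 → posterior Gamma(16, 8)
obs 5: x=2 → posterior Gamma(18, 9)
obs 6: x=5 → posterior Gamma(23, 10)
obs 7: x=2 → posterior Gamma(25, 11)
obs 8: x=0 → posterior Gamma(25, 12)
obs 9: x=3 → posterior Gamma(28, 13)
obs 10: x=4 → posterior Gamma(32, 14)
obs 11: x=0 → posterior Gamma(32, 15)
obs 12: x=6 → posterior Gamma(38, 16)
obs 13: x=3 → posterior Gamma(41, 17)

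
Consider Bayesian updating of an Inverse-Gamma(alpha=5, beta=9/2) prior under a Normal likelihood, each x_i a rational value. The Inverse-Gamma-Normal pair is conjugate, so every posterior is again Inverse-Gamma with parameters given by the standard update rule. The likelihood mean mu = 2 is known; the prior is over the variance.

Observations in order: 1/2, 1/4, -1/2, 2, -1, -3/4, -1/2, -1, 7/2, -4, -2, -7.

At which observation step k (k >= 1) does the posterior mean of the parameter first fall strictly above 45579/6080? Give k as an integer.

k = 12

obs 1: x=1/2 → posterior Inverse-Gamma(11/2, 45/8)
obs 2: x=1/4 → posterior Inverse-Gamma(6, 229/32)
obs 3: x=-1/2 → posterior Inverse-Gamma(13/2, 329/32)
obs 4: x=2 → posterior Inverse-Gamma(7, 329/32)
obs 5: x=-1 → posterior Inverse-Gamma(15/2, 473/32)
obs 6: x=-3/4 → posterior Inverse-Gamma(8, 297/16)
obs 7: x=-1/2 → posterior Inverse-Gamma(17/2, 347/16)
obs 8: x=-1 → posterior Inverse-Gamma(9, 419/16)
obs 9: x=7/2 → posterior Inverse-Gamma(19/2, 437/16)
obs 10: x=-4 → posterior Inverse-Gamma(10, 725/16)
obs 11: x=-2 → posterior Inverse-Gamma(21/2, 853/16)
obs 12: x=-7 → posterior Inverse-Gamma(11, 1501/16)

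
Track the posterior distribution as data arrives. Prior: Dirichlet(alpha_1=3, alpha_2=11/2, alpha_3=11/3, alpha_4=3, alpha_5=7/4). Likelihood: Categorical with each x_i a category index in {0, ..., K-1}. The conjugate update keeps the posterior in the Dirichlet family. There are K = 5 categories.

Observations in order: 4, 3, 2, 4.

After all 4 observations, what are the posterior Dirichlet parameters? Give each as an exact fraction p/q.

obs 1: x=4 → posterior Dirichlet(3, 11/2, 11/3, 3, 11/4)
obs 2: x=3 → posterior Dirichlet(3, 11/2, 11/3, 4, 11/4)
obs 3: x=2 → posterior Dirichlet(3, 11/2, 14/3, 4, 11/4)
obs 4: x=4 → posterior Dirichlet(3, 11/2, 14/3, 4, 15/4)

alpha_1=3, alpha_2=11/2, alpha_3=14/3, alpha_4=4, alpha_5=15/4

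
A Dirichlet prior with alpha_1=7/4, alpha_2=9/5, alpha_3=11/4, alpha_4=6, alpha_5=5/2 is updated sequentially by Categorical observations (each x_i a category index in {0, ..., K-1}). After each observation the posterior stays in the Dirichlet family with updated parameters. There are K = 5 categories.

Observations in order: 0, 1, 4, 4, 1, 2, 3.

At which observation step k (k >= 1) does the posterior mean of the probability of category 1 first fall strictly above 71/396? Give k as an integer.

obs 1: x=0 → posterior Dirichlet(11/4, 9/5, 11/4, 6, 5/2)
obs 2: x=1 → posterior Dirichlet(11/4, 14/5, 11/4, 6, 5/2)
obs 3: x=4 → posterior Dirichlet(11/4, 14/5, 11/4, 6, 7/2)
obs 4: x=4 → posterior Dirichlet(11/4, 14/5, 11/4, 6, 9/2)
obs 5: x=1 → posterior Dirichlet(11/4, 19/5, 11/4, 6, 9/2)
obs 6: x=2 → posterior Dirichlet(11/4, 19/5, 15/4, 6, 9/2)
obs 7: x=3 → posterior Dirichlet(11/4, 19/5, 15/4, 7, 9/2)

k = 5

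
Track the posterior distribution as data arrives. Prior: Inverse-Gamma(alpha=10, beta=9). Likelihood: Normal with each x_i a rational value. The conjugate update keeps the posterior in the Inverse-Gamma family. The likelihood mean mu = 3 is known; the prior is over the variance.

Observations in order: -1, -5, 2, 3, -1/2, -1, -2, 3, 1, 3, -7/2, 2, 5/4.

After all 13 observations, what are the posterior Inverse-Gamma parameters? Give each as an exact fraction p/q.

obs 1: x=-1 → posterior Inverse-Gamma(21/2, 17)
obs 2: x=-5 → posterior Inverse-Gamma(11, 49)
obs 3: x=2 → posterior Inverse-Gamma(23/2, 99/2)
obs 4: x=3 → posterior Inverse-Gamma(12, 99/2)
obs 5: x=-1/2 → posterior Inverse-Gamma(25/2, 445/8)
obs 6: x=-1 → posterior Inverse-Gamma(13, 509/8)
obs 7: x=-2 → posterior Inverse-Gamma(27/2, 609/8)
obs 8: x=3 → posterior Inverse-Gamma(14, 609/8)
obs 9: x=1 → posterior Inverse-Gamma(29/2, 625/8)
obs 10: x=3 → posterior Inverse-Gamma(15, 625/8)
obs 11: x=-7/2 → posterior Inverse-Gamma(31/2, 397/4)
obs 12: x=2 → posterior Inverse-Gamma(16, 399/4)
obs 13: x=5/4 → posterior Inverse-Gamma(33/2, 3241/32)

alpha=33/2, beta=3241/32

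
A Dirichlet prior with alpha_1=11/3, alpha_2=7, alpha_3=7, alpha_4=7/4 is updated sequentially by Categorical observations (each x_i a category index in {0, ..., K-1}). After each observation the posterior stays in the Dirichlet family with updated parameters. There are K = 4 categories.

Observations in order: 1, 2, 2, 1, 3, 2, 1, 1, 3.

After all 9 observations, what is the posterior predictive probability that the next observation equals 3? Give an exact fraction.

45/341

obs 1: x=1 → posterior Dirichlet(11/3, 8, 7, 7/4)
obs 2: x=2 → posterior Dirichlet(11/3, 8, 8, 7/4)
obs 3: x=2 → posterior Dirichlet(11/3, 8, 9, 7/4)
obs 4: x=1 → posterior Dirichlet(11/3, 9, 9, 7/4)
obs 5: x=3 → posterior Dirichlet(11/3, 9, 9, 11/4)
obs 6: x=2 → posterior Dirichlet(11/3, 9, 10, 11/4)
obs 7: x=1 → posterior Dirichlet(11/3, 10, 10, 11/4)
obs 8: x=1 → posterior Dirichlet(11/3, 11, 10, 11/4)
obs 9: x=3 → posterior Dirichlet(11/3, 11, 10, 15/4)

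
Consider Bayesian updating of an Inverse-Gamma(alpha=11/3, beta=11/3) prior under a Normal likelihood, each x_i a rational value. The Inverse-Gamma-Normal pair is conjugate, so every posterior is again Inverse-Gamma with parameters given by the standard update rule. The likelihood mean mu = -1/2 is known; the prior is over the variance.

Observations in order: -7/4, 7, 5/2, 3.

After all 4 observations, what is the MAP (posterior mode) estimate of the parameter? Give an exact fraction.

obs 1: x=-7/4 → posterior Inverse-Gamma(25/6, 427/96)
obs 2: x=7 → posterior Inverse-Gamma(14/3, 3127/96)
obs 3: x=5/2 → posterior Inverse-Gamma(31/6, 3559/96)
obs 4: x=3 → posterior Inverse-Gamma(17/3, 4147/96)

4147/640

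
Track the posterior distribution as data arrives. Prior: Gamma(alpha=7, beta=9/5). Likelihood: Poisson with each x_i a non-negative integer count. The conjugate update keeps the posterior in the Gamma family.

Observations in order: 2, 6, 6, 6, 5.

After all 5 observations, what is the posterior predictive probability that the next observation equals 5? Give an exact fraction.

1331266464284387401292473365589554967214090480936550400000/8225228100085557202117718532317120310482292732792498868431

obs 1: x=2 → posterior Gamma(9, 14/5)
obs 2: x=6 → posterior Gamma(15, 19/5)
obs 3: x=6 → posterior Gamma(21, 24/5)
obs 4: x=6 → posterior Gamma(27, 29/5)
obs 5: x=5 → posterior Gamma(32, 34/5)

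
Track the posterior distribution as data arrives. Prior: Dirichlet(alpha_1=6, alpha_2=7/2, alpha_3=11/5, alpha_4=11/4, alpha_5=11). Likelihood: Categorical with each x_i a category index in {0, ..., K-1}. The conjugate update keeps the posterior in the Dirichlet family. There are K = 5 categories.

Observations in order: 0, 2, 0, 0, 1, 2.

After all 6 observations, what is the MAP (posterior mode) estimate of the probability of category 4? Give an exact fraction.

obs 1: x=0 → posterior Dirichlet(7, 7/2, 11/5, 11/4, 11)
obs 2: x=2 → posterior Dirichlet(7, 7/2, 16/5, 11/4, 11)
obs 3: x=0 → posterior Dirichlet(8, 7/2, 16/5, 11/4, 11)
obs 4: x=0 → posterior Dirichlet(9, 7/2, 16/5, 11/4, 11)
obs 5: x=1 → posterior Dirichlet(9, 9/2, 16/5, 11/4, 11)
obs 6: x=2 → posterior Dirichlet(9, 9/2, 21/5, 11/4, 11)

200/529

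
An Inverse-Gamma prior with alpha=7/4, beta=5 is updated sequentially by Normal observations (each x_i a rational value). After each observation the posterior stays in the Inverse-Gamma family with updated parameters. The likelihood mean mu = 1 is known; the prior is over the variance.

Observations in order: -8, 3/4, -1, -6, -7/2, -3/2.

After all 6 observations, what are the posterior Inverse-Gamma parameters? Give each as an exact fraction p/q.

alpha=19/4, beta=2729/32

obs 1: x=-8 → posterior Inverse-Gamma(9/4, 91/2)
obs 2: x=3/4 → posterior Inverse-Gamma(11/4, 1457/32)
obs 3: x=-1 → posterior Inverse-Gamma(13/4, 1521/32)
obs 4: x=-6 → posterior Inverse-Gamma(15/4, 2305/32)
obs 5: x=-7/2 → posterior Inverse-Gamma(17/4, 2629/32)
obs 6: x=-3/2 → posterior Inverse-Gamma(19/4, 2729/32)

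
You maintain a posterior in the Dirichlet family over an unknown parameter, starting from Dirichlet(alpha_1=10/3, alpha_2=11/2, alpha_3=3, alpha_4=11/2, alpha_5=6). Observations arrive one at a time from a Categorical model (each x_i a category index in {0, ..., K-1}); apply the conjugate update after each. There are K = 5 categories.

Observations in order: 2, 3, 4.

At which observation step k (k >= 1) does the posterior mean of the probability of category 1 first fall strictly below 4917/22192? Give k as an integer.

k = 2

obs 1: x=2 → posterior Dirichlet(10/3, 11/2, 4, 11/2, 6)
obs 2: x=3 → posterior Dirichlet(10/3, 11/2, 4, 13/2, 6)
obs 3: x=4 → posterior Dirichlet(10/3, 11/2, 4, 13/2, 7)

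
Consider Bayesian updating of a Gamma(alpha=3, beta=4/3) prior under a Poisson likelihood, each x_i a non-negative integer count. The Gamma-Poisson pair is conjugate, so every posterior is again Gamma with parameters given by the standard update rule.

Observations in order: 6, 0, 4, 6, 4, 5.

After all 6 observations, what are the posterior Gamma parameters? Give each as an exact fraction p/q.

obs 1: x=6 → posterior Gamma(9, 7/3)
obs 2: x=0 → posterior Gamma(9, 10/3)
obs 3: x=4 → posterior Gamma(13, 13/3)
obs 4: x=6 → posterior Gamma(19, 16/3)
obs 5: x=4 → posterior Gamma(23, 19/3)
obs 6: x=5 → posterior Gamma(28, 22/3)

alpha=28, beta=22/3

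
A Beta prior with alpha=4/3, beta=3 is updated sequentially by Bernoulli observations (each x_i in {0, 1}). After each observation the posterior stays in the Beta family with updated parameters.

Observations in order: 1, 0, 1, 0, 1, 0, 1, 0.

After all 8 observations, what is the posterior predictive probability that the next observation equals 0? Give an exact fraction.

obs 1: x=1 → posterior Beta(7/3, 3)
obs 2: x=0 → posterior Beta(7/3, 4)
obs 3: x=1 → posterior Beta(10/3, 4)
obs 4: x=0 → posterior Beta(10/3, 5)
obs 5: x=1 → posterior Beta(13/3, 5)
obs 6: x=0 → posterior Beta(13/3, 6)
obs 7: x=1 → posterior Beta(16/3, 6)
obs 8: x=0 → posterior Beta(16/3, 7)

21/37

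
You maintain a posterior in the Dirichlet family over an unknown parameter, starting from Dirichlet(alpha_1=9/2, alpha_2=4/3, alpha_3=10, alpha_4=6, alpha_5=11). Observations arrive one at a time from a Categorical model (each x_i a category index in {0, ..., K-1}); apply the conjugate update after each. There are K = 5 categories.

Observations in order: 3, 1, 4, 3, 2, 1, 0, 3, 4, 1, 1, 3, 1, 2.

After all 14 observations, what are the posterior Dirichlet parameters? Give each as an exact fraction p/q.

obs 1: x=3 → posterior Dirichlet(9/2, 4/3, 10, 7, 11)
obs 2: x=1 → posterior Dirichlet(9/2, 7/3, 10, 7, 11)
obs 3: x=4 → posterior Dirichlet(9/2, 7/3, 10, 7, 12)
obs 4: x=3 → posterior Dirichlet(9/2, 7/3, 10, 8, 12)
obs 5: x=2 → posterior Dirichlet(9/2, 7/3, 11, 8, 12)
obs 6: x=1 → posterior Dirichlet(9/2, 10/3, 11, 8, 12)
obs 7: x=0 → posterior Dirichlet(11/2, 10/3, 11, 8, 12)
obs 8: x=3 → posterior Dirichlet(11/2, 10/3, 11, 9, 12)
obs 9: x=4 → posterior Dirichlet(11/2, 10/3, 11, 9, 13)
obs 10: x=1 → posterior Dirichlet(11/2, 13/3, 11, 9, 13)
obs 11: x=1 → posterior Dirichlet(11/2, 16/3, 11, 9, 13)
obs 12: x=3 → posterior Dirichlet(11/2, 16/3, 11, 10, 13)
obs 13: x=1 → posterior Dirichlet(11/2, 19/3, 11, 10, 13)
obs 14: x=2 → posterior Dirichlet(11/2, 19/3, 12, 10, 13)

alpha_1=11/2, alpha_2=19/3, alpha_3=12, alpha_4=10, alpha_5=13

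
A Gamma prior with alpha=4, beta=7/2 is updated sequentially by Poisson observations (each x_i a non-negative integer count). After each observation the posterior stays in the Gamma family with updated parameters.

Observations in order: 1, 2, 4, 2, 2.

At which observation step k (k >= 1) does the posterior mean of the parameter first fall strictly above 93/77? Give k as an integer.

k = 2

obs 1: x=1 → posterior Gamma(5, 9/2)
obs 2: x=2 → posterior Gamma(7, 11/2)
obs 3: x=4 → posterior Gamma(11, 13/2)
obs 4: x=2 → posterior Gamma(13, 15/2)
obs 5: x=2 → posterior Gamma(15, 17/2)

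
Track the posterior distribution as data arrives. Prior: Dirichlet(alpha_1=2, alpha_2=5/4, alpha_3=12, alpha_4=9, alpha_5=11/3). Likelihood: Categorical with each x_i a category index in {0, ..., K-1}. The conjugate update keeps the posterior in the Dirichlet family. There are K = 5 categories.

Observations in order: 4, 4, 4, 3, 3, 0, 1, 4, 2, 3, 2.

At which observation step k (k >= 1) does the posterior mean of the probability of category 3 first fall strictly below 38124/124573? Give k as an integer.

k = 2

obs 1: x=4 → posterior Dirichlet(2, 5/4, 12, 9, 14/3)
obs 2: x=4 → posterior Dirichlet(2, 5/4, 12, 9, 17/3)
obs 3: x=4 → posterior Dirichlet(2, 5/4, 12, 9, 20/3)
obs 4: x=3 → posterior Dirichlet(2, 5/4, 12, 10, 20/3)
obs 5: x=3 → posterior Dirichlet(2, 5/4, 12, 11, 20/3)
obs 6: x=0 → posterior Dirichlet(3, 5/4, 12, 11, 20/3)
obs 7: x=1 → posterior Dirichlet(3, 9/4, 12, 11, 20/3)
obs 8: x=4 → posterior Dirichlet(3, 9/4, 12, 11, 23/3)
obs 9: x=2 → posterior Dirichlet(3, 9/4, 13, 11, 23/3)
obs 10: x=3 → posterior Dirichlet(3, 9/4, 13, 12, 23/3)
obs 11: x=2 → posterior Dirichlet(3, 9/4, 14, 12, 23/3)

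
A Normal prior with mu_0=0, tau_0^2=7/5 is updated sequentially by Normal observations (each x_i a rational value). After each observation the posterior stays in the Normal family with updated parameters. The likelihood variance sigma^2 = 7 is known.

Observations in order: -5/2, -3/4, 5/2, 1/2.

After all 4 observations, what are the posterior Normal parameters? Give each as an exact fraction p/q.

obs 1: x=-5/2 → posterior Normal(-5/12, 7/6)
obs 2: x=-3/4 → posterior Normal(-13/28, 1)
obs 3: x=5/2 → posterior Normal(-3/32, 7/8)
obs 4: x=1/2 → posterior Normal(-1/36, 7/9)

mu_0=-1/36, tau_0^2=7/9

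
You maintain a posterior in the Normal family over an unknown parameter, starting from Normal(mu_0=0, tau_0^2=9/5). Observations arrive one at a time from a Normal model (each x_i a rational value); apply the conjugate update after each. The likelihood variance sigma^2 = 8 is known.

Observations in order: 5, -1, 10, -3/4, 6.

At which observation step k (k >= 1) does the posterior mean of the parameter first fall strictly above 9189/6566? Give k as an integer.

k = 3

obs 1: x=5 → posterior Normal(45/49, 72/49)
obs 2: x=-1 → posterior Normal(18/29, 36/29)
obs 3: x=10 → posterior Normal(126/67, 72/67)
obs 4: x=-3/4 → posterior Normal(477/304, 18/19)
obs 5: x=6 → posterior Normal(693/340, 72/85)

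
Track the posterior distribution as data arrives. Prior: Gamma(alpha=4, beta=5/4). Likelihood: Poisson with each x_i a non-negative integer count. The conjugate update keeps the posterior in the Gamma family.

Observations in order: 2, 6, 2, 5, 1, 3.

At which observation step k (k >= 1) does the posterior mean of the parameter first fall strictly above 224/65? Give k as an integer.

k = 2

obs 1: x=2 → posterior Gamma(6, 9/4)
obs 2: x=6 → posterior Gamma(12, 13/4)
obs 3: x=2 → posterior Gamma(14, 17/4)
obs 4: x=5 → posterior Gamma(19, 21/4)
obs 5: x=1 → posterior Gamma(20, 25/4)
obs 6: x=3 → posterior Gamma(23, 29/4)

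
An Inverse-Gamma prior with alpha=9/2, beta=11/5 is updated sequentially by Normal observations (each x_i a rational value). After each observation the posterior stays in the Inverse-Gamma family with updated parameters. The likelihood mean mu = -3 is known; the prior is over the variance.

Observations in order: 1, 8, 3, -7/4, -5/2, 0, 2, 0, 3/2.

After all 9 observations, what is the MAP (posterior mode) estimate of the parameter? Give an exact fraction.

19397/1600

obs 1: x=1 → posterior Inverse-Gamma(5, 51/5)
obs 2: x=8 → posterior Inverse-Gamma(11/2, 707/10)
obs 3: x=3 → posterior Inverse-Gamma(6, 887/10)
obs 4: x=-7/4 → posterior Inverse-Gamma(13/2, 14317/160)
obs 5: x=-5/2 → posterior Inverse-Gamma(7, 14337/160)
obs 6: x=0 → posterior Inverse-Gamma(15/2, 15057/160)
obs 7: x=2 → posterior Inverse-Gamma(8, 17057/160)
obs 8: x=0 → posterior Inverse-Gamma(17/2, 17777/160)
obs 9: x=3/2 → posterior Inverse-Gamma(9, 19397/160)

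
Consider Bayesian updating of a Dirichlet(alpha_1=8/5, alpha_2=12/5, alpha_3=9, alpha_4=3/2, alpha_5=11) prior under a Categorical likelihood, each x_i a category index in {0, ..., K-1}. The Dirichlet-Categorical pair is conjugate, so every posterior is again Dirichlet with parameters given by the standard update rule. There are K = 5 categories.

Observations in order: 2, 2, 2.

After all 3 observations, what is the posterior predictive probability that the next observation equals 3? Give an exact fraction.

obs 1: x=2 → posterior Dirichlet(8/5, 12/5, 10, 3/2, 11)
obs 2: x=2 → posterior Dirichlet(8/5, 12/5, 11, 3/2, 11)
obs 3: x=2 → posterior Dirichlet(8/5, 12/5, 12, 3/2, 11)

1/19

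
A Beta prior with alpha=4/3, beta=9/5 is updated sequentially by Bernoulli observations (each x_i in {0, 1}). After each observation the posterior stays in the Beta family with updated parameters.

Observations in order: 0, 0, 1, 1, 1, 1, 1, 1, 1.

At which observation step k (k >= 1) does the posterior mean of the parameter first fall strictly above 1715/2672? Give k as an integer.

obs 1: x=0 → posterior Beta(4/3, 14/5)
obs 2: x=0 → posterior Beta(4/3, 19/5)
obs 3: x=1 → posterior Beta(7/3, 19/5)
obs 4: x=1 → posterior Beta(10/3, 19/5)
obs 5: x=1 → posterior Beta(13/3, 19/5)
obs 6: x=1 → posterior Beta(16/3, 19/5)
obs 7: x=1 → posterior Beta(19/3, 19/5)
obs 8: x=1 → posterior Beta(22/3, 19/5)
obs 9: x=1 → posterior Beta(25/3, 19/5)

k = 8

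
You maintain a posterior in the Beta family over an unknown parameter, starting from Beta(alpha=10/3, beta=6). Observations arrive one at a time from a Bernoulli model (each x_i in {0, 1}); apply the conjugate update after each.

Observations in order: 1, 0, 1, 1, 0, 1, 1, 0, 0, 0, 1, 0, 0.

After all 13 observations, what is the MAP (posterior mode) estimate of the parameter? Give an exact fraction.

obs 1: x=1 → posterior Beta(13/3, 6)
obs 2: x=0 → posterior Beta(13/3, 7)
obs 3: x=1 → posterior Beta(16/3, 7)
obs 4: x=1 → posterior Beta(19/3, 7)
obs 5: x=0 → posterior Beta(19/3, 8)
obs 6: x=1 → posterior Beta(22/3, 8)
obs 7: x=1 → posterior Beta(25/3, 8)
obs 8: x=0 → posterior Beta(25/3, 9)
obs 9: x=0 → posterior Beta(25/3, 10)
obs 10: x=0 → posterior Beta(25/3, 11)
obs 11: x=1 → posterior Beta(28/3, 11)
obs 12: x=0 → posterior Beta(28/3, 12)
obs 13: x=0 → posterior Beta(28/3, 13)

25/61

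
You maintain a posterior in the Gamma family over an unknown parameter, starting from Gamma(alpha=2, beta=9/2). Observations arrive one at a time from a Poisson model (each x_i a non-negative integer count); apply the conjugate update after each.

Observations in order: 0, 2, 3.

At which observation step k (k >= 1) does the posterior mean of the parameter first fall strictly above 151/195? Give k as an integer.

k = 3

obs 1: x=0 → posterior Gamma(2, 11/2)
obs 2: x=2 → posterior Gamma(4, 13/2)
obs 3: x=3 → posterior Gamma(7, 15/2)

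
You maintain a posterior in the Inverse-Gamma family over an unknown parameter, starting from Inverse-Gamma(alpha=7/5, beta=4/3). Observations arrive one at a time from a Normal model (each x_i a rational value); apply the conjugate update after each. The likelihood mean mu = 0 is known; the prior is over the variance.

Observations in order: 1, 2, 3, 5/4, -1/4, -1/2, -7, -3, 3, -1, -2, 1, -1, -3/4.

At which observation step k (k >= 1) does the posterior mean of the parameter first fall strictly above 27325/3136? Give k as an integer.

obs 1: x=1 → posterior Inverse-Gamma(19/10, 11/6)
obs 2: x=2 → posterior Inverse-Gamma(12/5, 23/6)
obs 3: x=3 → posterior Inverse-Gamma(29/10, 25/3)
obs 4: x=5/4 → posterior Inverse-Gamma(17/5, 875/96)
obs 5: x=-1/4 → posterior Inverse-Gamma(39/10, 439/48)
obs 6: x=-1/2 → posterior Inverse-Gamma(22/5, 445/48)
obs 7: x=-7 → posterior Inverse-Gamma(49/10, 1621/48)
obs 8: x=-3 → posterior Inverse-Gamma(27/5, 1837/48)
obs 9: x=3 → posterior Inverse-Gamma(59/10, 2053/48)
obs 10: x=-1 → posterior Inverse-Gamma(32/5, 2077/48)
obs 11: x=-2 → posterior Inverse-Gamma(69/10, 2173/48)
obs 12: x=1 → posterior Inverse-Gamma(37/5, 2197/48)
obs 13: x=-1 → posterior Inverse-Gamma(79/10, 2221/48)
obs 14: x=-3/4 → posterior Inverse-Gamma(42/5, 4469/96)

k = 9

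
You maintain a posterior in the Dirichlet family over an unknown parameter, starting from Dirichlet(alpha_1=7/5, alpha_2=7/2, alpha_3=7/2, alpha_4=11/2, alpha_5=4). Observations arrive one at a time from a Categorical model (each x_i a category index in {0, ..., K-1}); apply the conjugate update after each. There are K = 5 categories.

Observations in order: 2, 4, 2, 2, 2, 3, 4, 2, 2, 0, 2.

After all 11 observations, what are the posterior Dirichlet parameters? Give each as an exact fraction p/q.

alpha_1=12/5, alpha_2=7/2, alpha_3=21/2, alpha_4=13/2, alpha_5=6

obs 1: x=2 → posterior Dirichlet(7/5, 7/2, 9/2, 11/2, 4)
obs 2: x=4 → posterior Dirichlet(7/5, 7/2, 9/2, 11/2, 5)
obs 3: x=2 → posterior Dirichlet(7/5, 7/2, 11/2, 11/2, 5)
obs 4: x=2 → posterior Dirichlet(7/5, 7/2, 13/2, 11/2, 5)
obs 5: x=2 → posterior Dirichlet(7/5, 7/2, 15/2, 11/2, 5)
obs 6: x=3 → posterior Dirichlet(7/5, 7/2, 15/2, 13/2, 5)
obs 7: x=4 → posterior Dirichlet(7/5, 7/2, 15/2, 13/2, 6)
obs 8: x=2 → posterior Dirichlet(7/5, 7/2, 17/2, 13/2, 6)
obs 9: x=2 → posterior Dirichlet(7/5, 7/2, 19/2, 13/2, 6)
obs 10: x=0 → posterior Dirichlet(12/5, 7/2, 19/2, 13/2, 6)
obs 11: x=2 → posterior Dirichlet(12/5, 7/2, 21/2, 13/2, 6)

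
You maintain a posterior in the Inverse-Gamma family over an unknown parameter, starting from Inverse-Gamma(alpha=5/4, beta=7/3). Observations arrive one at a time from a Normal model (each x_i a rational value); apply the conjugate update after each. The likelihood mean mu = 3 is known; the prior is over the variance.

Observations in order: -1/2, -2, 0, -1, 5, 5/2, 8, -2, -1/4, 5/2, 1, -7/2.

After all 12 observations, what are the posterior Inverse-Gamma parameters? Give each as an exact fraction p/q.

obs 1: x=-1/2 → posterior Inverse-Gamma(7/4, 203/24)
obs 2: x=-2 → posterior Inverse-Gamma(9/4, 503/24)
obs 3: x=0 → posterior Inverse-Gamma(11/4, 611/24)
obs 4: x=-1 → posterior Inverse-Gamma(13/4, 803/24)
obs 5: x=5 → posterior Inverse-Gamma(15/4, 851/24)
obs 6: x=5/2 → posterior Inverse-Gamma(17/4, 427/12)
obs 7: x=8 → posterior Inverse-Gamma(19/4, 577/12)
obs 8: x=-2 → posterior Inverse-Gamma(21/4, 727/12)
obs 9: x=-1/4 → posterior Inverse-Gamma(23/4, 6323/96)
obs 10: x=5/2 → posterior Inverse-Gamma(25/4, 6335/96)
obs 11: x=1 → posterior Inverse-Gamma(27/4, 6527/96)
obs 12: x=-7/2 → posterior Inverse-Gamma(29/4, 8555/96)

alpha=29/4, beta=8555/96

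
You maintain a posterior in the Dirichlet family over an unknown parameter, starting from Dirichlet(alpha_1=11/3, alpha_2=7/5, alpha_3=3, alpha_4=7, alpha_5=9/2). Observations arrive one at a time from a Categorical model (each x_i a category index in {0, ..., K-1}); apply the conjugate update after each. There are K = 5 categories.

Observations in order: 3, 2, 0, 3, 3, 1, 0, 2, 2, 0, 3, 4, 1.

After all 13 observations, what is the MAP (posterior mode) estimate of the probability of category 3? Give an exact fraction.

obs 1: x=3 → posterior Dirichlet(11/3, 7/5, 3, 8, 9/2)
obs 2: x=2 → posterior Dirichlet(11/3, 7/5, 4, 8, 9/2)
obs 3: x=0 → posterior Dirichlet(14/3, 7/5, 4, 8, 9/2)
obs 4: x=3 → posterior Dirichlet(14/3, 7/5, 4, 9, 9/2)
obs 5: x=3 → posterior Dirichlet(14/3, 7/5, 4, 10, 9/2)
obs 6: x=1 → posterior Dirichlet(14/3, 12/5, 4, 10, 9/2)
obs 7: x=0 → posterior Dirichlet(17/3, 12/5, 4, 10, 9/2)
obs 8: x=2 → posterior Dirichlet(17/3, 12/5, 5, 10, 9/2)
obs 9: x=2 → posterior Dirichlet(17/3, 12/5, 6, 10, 9/2)
obs 10: x=0 → posterior Dirichlet(20/3, 12/5, 6, 10, 9/2)
obs 11: x=3 → posterior Dirichlet(20/3, 12/5, 6, 11, 9/2)
obs 12: x=4 → posterior Dirichlet(20/3, 12/5, 6, 11, 11/2)
obs 13: x=1 → posterior Dirichlet(20/3, 17/5, 6, 11, 11/2)

300/827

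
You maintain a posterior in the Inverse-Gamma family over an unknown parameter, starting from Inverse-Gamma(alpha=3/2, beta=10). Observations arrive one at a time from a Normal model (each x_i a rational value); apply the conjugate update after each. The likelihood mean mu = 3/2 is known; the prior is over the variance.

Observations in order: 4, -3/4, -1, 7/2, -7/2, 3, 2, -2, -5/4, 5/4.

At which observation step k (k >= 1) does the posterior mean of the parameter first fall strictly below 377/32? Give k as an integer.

obs 1: x=4 → posterior Inverse-Gamma(2, 105/8)
obs 2: x=-3/4 → posterior Inverse-Gamma(5/2, 501/32)
obs 3: x=-1 → posterior Inverse-Gamma(3, 601/32)
obs 4: x=7/2 → posterior Inverse-Gamma(7/2, 665/32)
obs 5: x=-7/2 → posterior Inverse-Gamma(4, 1065/32)
obs 6: x=3 → posterior Inverse-Gamma(9/2, 1101/32)
obs 7: x=2 → posterior Inverse-Gamma(5, 1105/32)
obs 8: x=-2 → posterior Inverse-Gamma(11/2, 1301/32)
obs 9: x=-5/4 → posterior Inverse-Gamma(6, 711/16)
obs 10: x=5/4 → posterior Inverse-Gamma(13/2, 1423/32)

k = 2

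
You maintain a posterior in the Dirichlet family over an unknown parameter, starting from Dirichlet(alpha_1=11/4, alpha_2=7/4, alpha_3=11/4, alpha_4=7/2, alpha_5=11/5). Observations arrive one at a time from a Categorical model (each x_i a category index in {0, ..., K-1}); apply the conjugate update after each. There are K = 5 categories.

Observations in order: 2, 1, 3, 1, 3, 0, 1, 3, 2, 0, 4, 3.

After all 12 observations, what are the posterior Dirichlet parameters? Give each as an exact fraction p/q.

alpha_1=19/4, alpha_2=19/4, alpha_3=19/4, alpha_4=15/2, alpha_5=16/5

obs 1: x=2 → posterior Dirichlet(11/4, 7/4, 15/4, 7/2, 11/5)
obs 2: x=1 → posterior Dirichlet(11/4, 11/4, 15/4, 7/2, 11/5)
obs 3: x=3 → posterior Dirichlet(11/4, 11/4, 15/4, 9/2, 11/5)
obs 4: x=1 → posterior Dirichlet(11/4, 15/4, 15/4, 9/2, 11/5)
obs 5: x=3 → posterior Dirichlet(11/4, 15/4, 15/4, 11/2, 11/5)
obs 6: x=0 → posterior Dirichlet(15/4, 15/4, 15/4, 11/2, 11/5)
obs 7: x=1 → posterior Dirichlet(15/4, 19/4, 15/4, 11/2, 11/5)
obs 8: x=3 → posterior Dirichlet(15/4, 19/4, 15/4, 13/2, 11/5)
obs 9: x=2 → posterior Dirichlet(15/4, 19/4, 19/4, 13/2, 11/5)
obs 10: x=0 → posterior Dirichlet(19/4, 19/4, 19/4, 13/2, 11/5)
obs 11: x=4 → posterior Dirichlet(19/4, 19/4, 19/4, 13/2, 16/5)
obs 12: x=3 → posterior Dirichlet(19/4, 19/4, 19/4, 15/2, 16/5)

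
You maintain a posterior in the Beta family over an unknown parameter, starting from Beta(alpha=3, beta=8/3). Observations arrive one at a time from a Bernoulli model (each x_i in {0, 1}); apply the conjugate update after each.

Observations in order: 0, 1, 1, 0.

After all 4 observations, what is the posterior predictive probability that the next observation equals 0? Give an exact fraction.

14/29

obs 1: x=0 → posterior Beta(3, 11/3)
obs 2: x=1 → posterior Beta(4, 11/3)
obs 3: x=1 → posterior Beta(5, 11/3)
obs 4: x=0 → posterior Beta(5, 14/3)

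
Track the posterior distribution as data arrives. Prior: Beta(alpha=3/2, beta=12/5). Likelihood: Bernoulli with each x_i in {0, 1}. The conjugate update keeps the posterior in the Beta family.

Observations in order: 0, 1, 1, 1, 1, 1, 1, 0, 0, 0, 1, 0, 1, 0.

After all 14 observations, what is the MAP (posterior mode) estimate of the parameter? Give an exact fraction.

obs 1: x=0 → posterior Beta(3/2, 17/5)
obs 2: x=1 → posterior Beta(5/2, 17/5)
obs 3: x=1 → posterior Beta(7/2, 17/5)
obs 4: x=1 → posterior Beta(9/2, 17/5)
obs 5: x=1 → posterior Beta(11/2, 17/5)
obs 6: x=1 → posterior Beta(13/2, 17/5)
obs 7: x=1 → posterior Beta(15/2, 17/5)
obs 8: x=0 → posterior Beta(15/2, 22/5)
obs 9: x=0 → posterior Beta(15/2, 27/5)
obs 10: x=0 → posterior Beta(15/2, 32/5)
obs 11: x=1 → posterior Beta(17/2, 32/5)
obs 12: x=0 → posterior Beta(17/2, 37/5)
obs 13: x=1 → posterior Beta(19/2, 37/5)
obs 14: x=0 → posterior Beta(19/2, 42/5)

85/159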